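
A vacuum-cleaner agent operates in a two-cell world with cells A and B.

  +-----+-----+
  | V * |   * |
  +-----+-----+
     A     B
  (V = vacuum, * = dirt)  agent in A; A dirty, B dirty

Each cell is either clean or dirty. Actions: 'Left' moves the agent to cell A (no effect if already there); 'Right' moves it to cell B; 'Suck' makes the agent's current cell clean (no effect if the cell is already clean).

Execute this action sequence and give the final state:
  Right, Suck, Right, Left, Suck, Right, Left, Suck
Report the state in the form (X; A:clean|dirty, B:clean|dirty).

(A; A:clean, B:clean)

1. Right → (B; A:dirty, B:dirty)
2. Suck → (B; A:dirty, B:clean)
3. Right → (B; A:dirty, B:clean)
4. Left → (A; A:dirty, B:clean)
5. Suck → (A; A:clean, B:clean)
6. Right → (B; A:clean, B:clean)
7. Left → (A; A:clean, B:clean)
8. Suck → (A; A:clean, B:clean)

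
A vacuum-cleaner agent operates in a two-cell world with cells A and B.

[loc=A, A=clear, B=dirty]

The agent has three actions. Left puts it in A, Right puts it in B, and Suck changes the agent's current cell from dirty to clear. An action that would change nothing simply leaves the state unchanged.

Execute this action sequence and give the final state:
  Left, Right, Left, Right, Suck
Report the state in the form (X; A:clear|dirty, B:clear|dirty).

(B; A:clear, B:clear)

1. Left → (A; A:clear, B:dirty)
2. Right → (B; A:clear, B:dirty)
3. Left → (A; A:clear, B:dirty)
4. Right → (B; A:clear, B:dirty)
5. Suck → (B; A:clear, B:clear)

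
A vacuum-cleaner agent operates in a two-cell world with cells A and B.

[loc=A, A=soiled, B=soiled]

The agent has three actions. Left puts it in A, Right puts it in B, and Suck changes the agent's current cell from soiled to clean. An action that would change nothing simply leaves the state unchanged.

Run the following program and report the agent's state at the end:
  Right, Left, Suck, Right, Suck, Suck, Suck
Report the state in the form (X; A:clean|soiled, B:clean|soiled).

(B; A:clean, B:clean)

1) do Right; now (B; A:soiled, B:soiled)
2) do Left; now (A; A:soiled, B:soiled)
3) do Suck; now (A; A:clean, B:soiled)
4) do Right; now (B; A:clean, B:soiled)
5) do Suck; now (B; A:clean, B:clean)
6) do Suck; now (B; A:clean, B:clean)
7) do Suck; now (B; A:clean, B:clean)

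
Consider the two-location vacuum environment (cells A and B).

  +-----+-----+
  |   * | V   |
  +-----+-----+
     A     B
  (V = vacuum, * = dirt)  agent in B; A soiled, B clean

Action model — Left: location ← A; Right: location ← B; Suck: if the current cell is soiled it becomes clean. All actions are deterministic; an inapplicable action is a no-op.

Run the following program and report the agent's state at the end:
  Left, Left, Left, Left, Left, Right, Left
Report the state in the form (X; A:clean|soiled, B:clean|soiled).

1. Left → (A; A:soiled, B:clean)
2. Left → (A; A:soiled, B:clean)
3. Left → (A; A:soiled, B:clean)
4. Left → (A; A:soiled, B:clean)
5. Left → (A; A:soiled, B:clean)
6. Right → (B; A:soiled, B:clean)
7. Left → (A; A:soiled, B:clean)

(A; A:soiled, B:clean)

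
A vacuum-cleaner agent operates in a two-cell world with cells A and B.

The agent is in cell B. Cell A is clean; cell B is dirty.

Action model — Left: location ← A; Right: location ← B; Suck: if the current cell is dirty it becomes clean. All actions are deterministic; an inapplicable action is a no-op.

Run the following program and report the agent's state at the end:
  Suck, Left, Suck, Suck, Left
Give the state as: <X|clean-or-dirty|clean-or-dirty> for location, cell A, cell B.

<A|clean|clean>

[1] after Suck: <B|clean|clean>
[2] after Left: <A|clean|clean>
[3] after Suck: <A|clean|clean>
[4] after Suck: <A|clean|clean>
[5] after Left: <A|clean|clean>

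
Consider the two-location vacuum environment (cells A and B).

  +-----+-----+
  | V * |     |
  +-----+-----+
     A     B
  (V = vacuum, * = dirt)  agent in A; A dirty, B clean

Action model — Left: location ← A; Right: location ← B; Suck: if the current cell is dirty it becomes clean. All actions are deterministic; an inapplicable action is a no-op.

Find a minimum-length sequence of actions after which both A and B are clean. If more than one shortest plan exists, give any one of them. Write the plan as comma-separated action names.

Suck

[1] after Suck: (A; A:clean, B:clean)
min 1: A is dirty, one Suck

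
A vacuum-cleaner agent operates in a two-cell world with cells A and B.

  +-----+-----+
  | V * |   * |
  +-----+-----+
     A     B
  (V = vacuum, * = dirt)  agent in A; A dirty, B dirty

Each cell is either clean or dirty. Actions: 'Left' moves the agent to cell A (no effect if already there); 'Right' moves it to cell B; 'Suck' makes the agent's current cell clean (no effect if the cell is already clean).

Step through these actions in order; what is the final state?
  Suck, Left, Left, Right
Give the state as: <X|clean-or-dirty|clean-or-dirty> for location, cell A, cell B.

step 1/4 (Suck): <A|clean|dirty>
step 2/4 (Left): <A|clean|dirty>
step 3/4 (Left): <A|clean|dirty>
step 4/4 (Right): <B|clean|dirty>

<B|clean|dirty>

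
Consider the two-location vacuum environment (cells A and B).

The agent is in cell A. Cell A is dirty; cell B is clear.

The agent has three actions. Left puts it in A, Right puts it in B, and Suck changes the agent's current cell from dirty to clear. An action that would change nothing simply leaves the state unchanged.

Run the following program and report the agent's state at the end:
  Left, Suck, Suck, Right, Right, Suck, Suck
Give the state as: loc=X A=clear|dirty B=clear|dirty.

[1] after Left: loc=A A=dirty B=clear
[2] after Suck: loc=A A=clear B=clear
[3] after Suck: loc=A A=clear B=clear
[4] after Right: loc=B A=clear B=clear
[5] after Right: loc=B A=clear B=clear
[6] after Suck: loc=B A=clear B=clear
[7] after Suck: loc=B A=clear B=clear

loc=B A=clear B=clear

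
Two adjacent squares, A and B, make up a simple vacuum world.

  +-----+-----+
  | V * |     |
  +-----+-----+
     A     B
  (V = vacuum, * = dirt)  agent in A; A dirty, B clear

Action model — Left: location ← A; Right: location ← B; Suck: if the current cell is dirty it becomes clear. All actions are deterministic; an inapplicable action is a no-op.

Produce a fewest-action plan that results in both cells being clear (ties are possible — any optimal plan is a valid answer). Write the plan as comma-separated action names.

Suck

t=1 Suck ⇒ (A; A:clear, B:clear)
min 1: A is dirty, one Suck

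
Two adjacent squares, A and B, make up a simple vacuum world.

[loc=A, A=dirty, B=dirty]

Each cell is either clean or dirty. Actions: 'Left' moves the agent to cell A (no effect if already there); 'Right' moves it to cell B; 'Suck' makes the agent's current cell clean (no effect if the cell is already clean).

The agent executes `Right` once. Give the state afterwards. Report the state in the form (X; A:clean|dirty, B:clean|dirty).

start: (A; A:dirty, B:dirty)
1) do Right; now (B; A:dirty, B:dirty)

(B; A:dirty, B:dirty)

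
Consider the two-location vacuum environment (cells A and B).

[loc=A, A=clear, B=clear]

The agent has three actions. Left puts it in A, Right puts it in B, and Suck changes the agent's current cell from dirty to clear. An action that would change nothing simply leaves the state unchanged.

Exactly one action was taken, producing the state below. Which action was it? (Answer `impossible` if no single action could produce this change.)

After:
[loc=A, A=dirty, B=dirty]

try  Left: in A — A clear, B clear
try Right: in B — A clear, B clear
try  Suck: in A — A clear, B clear
no single action produces the after-state

impossible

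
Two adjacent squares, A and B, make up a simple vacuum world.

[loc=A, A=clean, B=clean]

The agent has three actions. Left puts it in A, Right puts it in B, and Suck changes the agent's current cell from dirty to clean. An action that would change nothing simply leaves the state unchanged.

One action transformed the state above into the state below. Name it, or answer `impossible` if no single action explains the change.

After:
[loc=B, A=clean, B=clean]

Right

try  Left: loc=A A=clean B=clean
try Right: loc=B A=clean B=clean  ← match
try  Suck: loc=A A=clean B=clean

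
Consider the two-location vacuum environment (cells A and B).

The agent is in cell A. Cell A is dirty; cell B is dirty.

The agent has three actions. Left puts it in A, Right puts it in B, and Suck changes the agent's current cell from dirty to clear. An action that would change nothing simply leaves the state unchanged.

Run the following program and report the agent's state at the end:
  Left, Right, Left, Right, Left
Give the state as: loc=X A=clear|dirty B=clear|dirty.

1) do Left; now loc=A A=dirty B=dirty
2) do Right; now loc=B A=dirty B=dirty
3) do Left; now loc=A A=dirty B=dirty
4) do Right; now loc=B A=dirty B=dirty
5) do Left; now loc=A A=dirty B=dirty

loc=A A=dirty B=dirty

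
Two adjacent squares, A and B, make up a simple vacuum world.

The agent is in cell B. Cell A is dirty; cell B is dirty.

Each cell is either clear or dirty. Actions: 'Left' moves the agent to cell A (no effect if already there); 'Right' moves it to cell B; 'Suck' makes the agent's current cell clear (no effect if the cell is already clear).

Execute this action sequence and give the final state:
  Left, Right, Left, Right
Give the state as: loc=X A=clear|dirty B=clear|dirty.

loc=B A=dirty B=dirty

1) do Left; now loc=A A=dirty B=dirty
2) do Right; now loc=B A=dirty B=dirty
3) do Left; now loc=A A=dirty B=dirty
4) do Right; now loc=B A=dirty B=dirty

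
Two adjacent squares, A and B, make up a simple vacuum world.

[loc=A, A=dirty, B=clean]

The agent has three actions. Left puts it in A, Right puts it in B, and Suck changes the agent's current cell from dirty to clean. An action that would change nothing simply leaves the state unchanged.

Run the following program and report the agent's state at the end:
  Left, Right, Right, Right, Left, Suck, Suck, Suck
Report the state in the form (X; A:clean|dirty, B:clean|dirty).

(A; A:clean, B:clean)

1) do Left; now (A; A:dirty, B:clean)
2) do Right; now (B; A:dirty, B:clean)
3) do Right; now (B; A:dirty, B:clean)
4) do Right; now (B; A:dirty, B:clean)
5) do Left; now (A; A:dirty, B:clean)
6) do Suck; now (A; A:clean, B:clean)
7) do Suck; now (A; A:clean, B:clean)
8) do Suck; now (A; A:clean, B:clean)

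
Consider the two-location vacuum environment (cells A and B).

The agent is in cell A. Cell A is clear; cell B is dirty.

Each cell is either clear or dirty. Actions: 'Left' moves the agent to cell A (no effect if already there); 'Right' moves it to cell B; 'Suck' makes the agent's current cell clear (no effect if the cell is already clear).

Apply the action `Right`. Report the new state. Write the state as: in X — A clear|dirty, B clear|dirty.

start: in A — A clear, B dirty
Right (#1): in B — A clear, B dirty

in B — A clear, B dirty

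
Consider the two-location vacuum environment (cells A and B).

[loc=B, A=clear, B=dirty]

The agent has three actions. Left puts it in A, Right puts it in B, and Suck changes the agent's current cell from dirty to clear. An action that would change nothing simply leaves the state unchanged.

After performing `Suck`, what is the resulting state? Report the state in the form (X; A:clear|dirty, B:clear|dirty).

start: (B; A:clear, B:dirty)
t=1 Suck ⇒ (B; A:clear, B:clear)

(B; A:clear, B:clear)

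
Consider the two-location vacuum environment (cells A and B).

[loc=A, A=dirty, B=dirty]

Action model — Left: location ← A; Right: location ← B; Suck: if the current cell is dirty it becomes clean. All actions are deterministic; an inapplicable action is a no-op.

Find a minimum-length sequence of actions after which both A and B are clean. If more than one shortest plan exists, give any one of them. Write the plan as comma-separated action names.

1) do Suck; now <A|clean|dirty>
2) do Right; now <B|clean|dirty>
3) do Suck; now <B|clean|clean>
min 3: Suck A + move + Suck B

Suck, Right, Suck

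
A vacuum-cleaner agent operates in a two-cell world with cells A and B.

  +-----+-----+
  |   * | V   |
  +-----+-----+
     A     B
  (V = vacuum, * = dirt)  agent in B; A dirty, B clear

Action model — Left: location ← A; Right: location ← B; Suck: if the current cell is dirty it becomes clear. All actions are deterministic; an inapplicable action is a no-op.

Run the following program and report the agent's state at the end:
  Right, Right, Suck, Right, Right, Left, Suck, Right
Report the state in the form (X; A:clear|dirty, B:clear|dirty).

Right (#1): (B; A:dirty, B:clear)
Right (#2): (B; A:dirty, B:clear)
Suck (#3): (B; A:dirty, B:clear)
Right (#4): (B; A:dirty, B:clear)
Right (#5): (B; A:dirty, B:clear)
Left (#6): (A; A:dirty, B:clear)
Suck (#7): (A; A:clear, B:clear)
Right (#8): (B; A:clear, B:clear)

(B; A:clear, B:clear)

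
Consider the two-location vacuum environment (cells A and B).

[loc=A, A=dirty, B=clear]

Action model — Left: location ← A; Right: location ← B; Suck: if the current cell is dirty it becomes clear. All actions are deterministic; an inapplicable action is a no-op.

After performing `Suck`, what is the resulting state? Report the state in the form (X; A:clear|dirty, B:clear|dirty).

(A; A:clear, B:clear)

start: (A; A:dirty, B:clear)
1. Suck → (A; A:clear, B:clear)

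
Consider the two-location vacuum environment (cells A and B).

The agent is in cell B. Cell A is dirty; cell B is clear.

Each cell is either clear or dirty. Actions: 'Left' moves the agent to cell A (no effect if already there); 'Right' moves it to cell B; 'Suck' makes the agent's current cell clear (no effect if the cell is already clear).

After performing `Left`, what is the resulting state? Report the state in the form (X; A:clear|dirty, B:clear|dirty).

start: (B; A:dirty, B:clear)
[1] after Left: (A; A:dirty, B:clear)

(A; A:dirty, B:clear)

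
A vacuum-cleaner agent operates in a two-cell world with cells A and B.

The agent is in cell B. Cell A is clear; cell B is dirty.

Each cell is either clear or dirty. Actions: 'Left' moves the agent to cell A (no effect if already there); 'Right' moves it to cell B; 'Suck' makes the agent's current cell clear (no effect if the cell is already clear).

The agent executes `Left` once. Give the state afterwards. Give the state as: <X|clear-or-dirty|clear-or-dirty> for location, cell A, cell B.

<A|clear|dirty>

start: <B|clear|dirty>
1) do Left; now <A|clear|dirty>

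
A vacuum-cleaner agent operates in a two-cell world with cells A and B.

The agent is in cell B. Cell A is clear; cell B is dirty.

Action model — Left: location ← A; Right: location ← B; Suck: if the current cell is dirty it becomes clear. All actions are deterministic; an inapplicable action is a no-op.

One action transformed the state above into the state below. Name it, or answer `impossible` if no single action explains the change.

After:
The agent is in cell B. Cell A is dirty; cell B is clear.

impossible

try  Left: (A; A:clear, B:dirty)
try Right: (B; A:clear, B:dirty)
try  Suck: (B; A:clear, B:clear)
no single action produces the after-state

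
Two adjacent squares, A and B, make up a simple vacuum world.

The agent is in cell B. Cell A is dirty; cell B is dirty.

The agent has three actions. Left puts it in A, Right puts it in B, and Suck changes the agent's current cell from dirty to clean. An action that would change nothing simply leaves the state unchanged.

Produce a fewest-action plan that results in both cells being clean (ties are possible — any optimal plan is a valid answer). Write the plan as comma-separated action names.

Suck, Left, Suck

Suck (#1): in B — A dirty, B clean
Left (#2): in A — A dirty, B clean
Suck (#3): in A — A clean, B clean
min 3: Suck B + move + Suck A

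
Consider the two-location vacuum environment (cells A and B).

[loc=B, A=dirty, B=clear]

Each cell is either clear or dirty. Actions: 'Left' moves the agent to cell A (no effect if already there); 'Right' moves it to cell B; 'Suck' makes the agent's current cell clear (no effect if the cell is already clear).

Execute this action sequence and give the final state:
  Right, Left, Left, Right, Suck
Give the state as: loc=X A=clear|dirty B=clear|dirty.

loc=B A=dirty B=clear

t=1 Right ⇒ loc=B A=dirty B=clear
t=2 Left ⇒ loc=A A=dirty B=clear
t=3 Left ⇒ loc=A A=dirty B=clear
t=4 Right ⇒ loc=B A=dirty B=clear
t=5 Suck ⇒ loc=B A=dirty B=clear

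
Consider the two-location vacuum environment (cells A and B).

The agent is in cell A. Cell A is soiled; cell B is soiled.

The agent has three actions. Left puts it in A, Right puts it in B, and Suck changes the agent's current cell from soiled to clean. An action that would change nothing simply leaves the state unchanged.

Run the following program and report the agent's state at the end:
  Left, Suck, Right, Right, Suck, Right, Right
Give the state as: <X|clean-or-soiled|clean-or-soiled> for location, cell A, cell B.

<B|clean|clean>

1) do Left; now <A|soiled|soiled>
2) do Suck; now <A|clean|soiled>
3) do Right; now <B|clean|soiled>
4) do Right; now <B|clean|soiled>
5) do Suck; now <B|clean|clean>
6) do Right; now <B|clean|clean>
7) do Right; now <B|clean|clean>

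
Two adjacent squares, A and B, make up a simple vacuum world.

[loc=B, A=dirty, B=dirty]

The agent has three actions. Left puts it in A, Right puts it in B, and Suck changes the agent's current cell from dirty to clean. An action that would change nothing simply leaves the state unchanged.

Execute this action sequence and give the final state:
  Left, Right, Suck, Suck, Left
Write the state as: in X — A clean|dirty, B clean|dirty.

in A — A dirty, B clean

[1] after Left: in A — A dirty, B dirty
[2] after Right: in B — A dirty, B dirty
[3] after Suck: in B — A dirty, B clean
[4] after Suck: in B — A dirty, B clean
[5] after Left: in A — A dirty, B clean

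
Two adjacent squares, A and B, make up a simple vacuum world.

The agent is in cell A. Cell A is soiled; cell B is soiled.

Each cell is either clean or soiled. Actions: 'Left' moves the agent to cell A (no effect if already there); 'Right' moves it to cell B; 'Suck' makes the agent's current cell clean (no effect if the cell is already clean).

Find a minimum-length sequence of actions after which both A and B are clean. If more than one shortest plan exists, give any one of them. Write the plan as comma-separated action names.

Suck (#1): (A; A:clean, B:soiled)
Right (#2): (B; A:clean, B:soiled)
Suck (#3): (B; A:clean, B:clean)
min 3: Suck A + move + Suck B

Suck, Right, Suck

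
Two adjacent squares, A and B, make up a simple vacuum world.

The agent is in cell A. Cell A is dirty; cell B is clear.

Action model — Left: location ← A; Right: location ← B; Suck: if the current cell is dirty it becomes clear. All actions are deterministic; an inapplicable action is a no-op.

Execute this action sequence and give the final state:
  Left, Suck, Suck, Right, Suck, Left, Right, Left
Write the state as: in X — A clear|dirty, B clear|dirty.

step 1/8 (Left): in A — A dirty, B clear
step 2/8 (Suck): in A — A clear, B clear
step 3/8 (Suck): in A — A clear, B clear
step 4/8 (Right): in B — A clear, B clear
step 5/8 (Suck): in B — A clear, B clear
step 6/8 (Left): in A — A clear, B clear
step 7/8 (Right): in B — A clear, B clear
step 8/8 (Left): in A — A clear, B clear

in A — A clear, B clear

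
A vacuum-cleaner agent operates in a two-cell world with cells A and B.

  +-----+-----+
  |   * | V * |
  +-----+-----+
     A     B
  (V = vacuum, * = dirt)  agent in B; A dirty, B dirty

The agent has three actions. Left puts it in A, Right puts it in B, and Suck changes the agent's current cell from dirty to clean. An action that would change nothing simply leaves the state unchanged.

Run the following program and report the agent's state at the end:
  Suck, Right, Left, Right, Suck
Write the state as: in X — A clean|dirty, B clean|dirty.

1. Suck → in B — A dirty, B clean
2. Right → in B — A dirty, B clean
3. Left → in A — A dirty, B clean
4. Right → in B — A dirty, B clean
5. Suck → in B — A dirty, B clean

in B — A dirty, B clean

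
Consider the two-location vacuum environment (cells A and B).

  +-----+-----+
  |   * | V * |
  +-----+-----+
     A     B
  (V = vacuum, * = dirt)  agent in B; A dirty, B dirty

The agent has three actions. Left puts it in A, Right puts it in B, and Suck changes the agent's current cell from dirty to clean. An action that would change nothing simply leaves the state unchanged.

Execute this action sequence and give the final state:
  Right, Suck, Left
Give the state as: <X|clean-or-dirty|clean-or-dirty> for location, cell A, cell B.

t=1 Right ⇒ <B|dirty|dirty>
t=2 Suck ⇒ <B|dirty|clean>
t=3 Left ⇒ <A|dirty|clean>

<A|dirty|clean>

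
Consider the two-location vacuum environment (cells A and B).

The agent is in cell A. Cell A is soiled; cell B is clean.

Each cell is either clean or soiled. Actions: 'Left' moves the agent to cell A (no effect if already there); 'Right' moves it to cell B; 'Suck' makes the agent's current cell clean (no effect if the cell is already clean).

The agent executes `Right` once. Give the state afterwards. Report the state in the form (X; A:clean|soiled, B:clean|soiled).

(B; A:soiled, B:clean)

start: (A; A:soiled, B:clean)
step 1/1 (Right): (B; A:soiled, B:clean)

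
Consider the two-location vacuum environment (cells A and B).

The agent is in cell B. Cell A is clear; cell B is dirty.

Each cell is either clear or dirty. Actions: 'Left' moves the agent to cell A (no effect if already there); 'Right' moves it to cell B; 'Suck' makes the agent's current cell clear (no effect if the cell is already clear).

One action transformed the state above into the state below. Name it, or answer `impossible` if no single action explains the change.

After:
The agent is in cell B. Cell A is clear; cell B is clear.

try  Left: (A; A:clear, B:dirty)
try Right: (B; A:clear, B:dirty)
try  Suck: (B; A:clear, B:clear)  ← match

Suck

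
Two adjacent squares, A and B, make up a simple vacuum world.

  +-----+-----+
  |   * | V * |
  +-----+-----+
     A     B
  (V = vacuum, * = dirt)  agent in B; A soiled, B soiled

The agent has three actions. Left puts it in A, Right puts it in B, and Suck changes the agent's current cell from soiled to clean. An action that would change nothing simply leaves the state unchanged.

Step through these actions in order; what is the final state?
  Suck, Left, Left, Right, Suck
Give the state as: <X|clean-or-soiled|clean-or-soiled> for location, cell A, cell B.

<B|soiled|clean>

1. Suck → <B|soiled|clean>
2. Left → <A|soiled|clean>
3. Left → <A|soiled|clean>
4. Right → <B|soiled|clean>
5. Suck → <B|soiled|clean>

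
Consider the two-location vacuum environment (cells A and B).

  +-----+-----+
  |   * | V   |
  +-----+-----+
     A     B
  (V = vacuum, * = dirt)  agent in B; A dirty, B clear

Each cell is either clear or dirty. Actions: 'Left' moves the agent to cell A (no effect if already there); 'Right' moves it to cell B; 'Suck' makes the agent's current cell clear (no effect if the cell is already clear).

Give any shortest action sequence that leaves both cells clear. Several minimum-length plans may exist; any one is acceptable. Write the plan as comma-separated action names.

step 1/2 (Left): loc=A A=dirty B=clear
step 2/2 (Suck): loc=A A=clear B=clear
min 2: go A then Suck

Left, Suck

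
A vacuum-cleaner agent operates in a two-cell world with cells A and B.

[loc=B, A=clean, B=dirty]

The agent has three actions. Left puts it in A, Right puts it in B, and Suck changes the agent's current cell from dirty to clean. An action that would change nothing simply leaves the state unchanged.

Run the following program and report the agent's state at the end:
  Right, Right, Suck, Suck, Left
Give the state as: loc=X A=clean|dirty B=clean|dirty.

t=1 Right ⇒ loc=B A=clean B=dirty
t=2 Right ⇒ loc=B A=clean B=dirty
t=3 Suck ⇒ loc=B A=clean B=clean
t=4 Suck ⇒ loc=B A=clean B=clean
t=5 Left ⇒ loc=A A=clean B=clean

loc=A A=clean B=clean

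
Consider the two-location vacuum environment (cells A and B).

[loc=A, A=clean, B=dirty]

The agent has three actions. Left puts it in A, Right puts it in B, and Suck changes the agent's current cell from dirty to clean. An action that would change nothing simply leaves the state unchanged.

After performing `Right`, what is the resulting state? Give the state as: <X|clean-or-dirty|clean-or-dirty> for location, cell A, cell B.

start: <A|clean|dirty>
step 1/1 (Right): <B|clean|dirty>

<B|clean|dirty>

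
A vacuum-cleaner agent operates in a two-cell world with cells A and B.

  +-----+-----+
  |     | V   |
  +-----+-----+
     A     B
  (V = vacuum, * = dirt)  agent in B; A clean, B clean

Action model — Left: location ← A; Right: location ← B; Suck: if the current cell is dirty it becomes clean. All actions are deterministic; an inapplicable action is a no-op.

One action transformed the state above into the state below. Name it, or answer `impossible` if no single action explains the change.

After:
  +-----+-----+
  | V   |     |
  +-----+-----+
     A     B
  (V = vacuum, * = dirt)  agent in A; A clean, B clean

Left

try  Left: loc=A A=clean B=clean  ← match
try Right: loc=B A=clean B=clean
try  Suck: loc=B A=clean B=clean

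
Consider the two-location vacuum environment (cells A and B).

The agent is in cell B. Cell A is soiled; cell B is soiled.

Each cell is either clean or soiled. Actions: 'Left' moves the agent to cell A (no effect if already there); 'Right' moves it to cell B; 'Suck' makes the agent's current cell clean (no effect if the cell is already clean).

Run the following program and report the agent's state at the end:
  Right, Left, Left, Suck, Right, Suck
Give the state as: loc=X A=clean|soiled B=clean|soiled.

loc=B A=clean B=clean

1. Right → loc=B A=soiled B=soiled
2. Left → loc=A A=soiled B=soiled
3. Left → loc=A A=soiled B=soiled
4. Suck → loc=A A=clean B=soiled
5. Right → loc=B A=clean B=soiled
6. Suck → loc=B A=clean B=clean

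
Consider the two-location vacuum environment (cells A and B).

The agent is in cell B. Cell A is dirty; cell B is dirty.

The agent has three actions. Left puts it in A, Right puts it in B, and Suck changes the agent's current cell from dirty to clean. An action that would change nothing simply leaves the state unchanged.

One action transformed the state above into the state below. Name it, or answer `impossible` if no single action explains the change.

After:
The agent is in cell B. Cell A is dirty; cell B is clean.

Suck

try  Left: loc=A A=dirty B=dirty
try Right: loc=B A=dirty B=dirty
try  Suck: loc=B A=dirty B=clean  ← match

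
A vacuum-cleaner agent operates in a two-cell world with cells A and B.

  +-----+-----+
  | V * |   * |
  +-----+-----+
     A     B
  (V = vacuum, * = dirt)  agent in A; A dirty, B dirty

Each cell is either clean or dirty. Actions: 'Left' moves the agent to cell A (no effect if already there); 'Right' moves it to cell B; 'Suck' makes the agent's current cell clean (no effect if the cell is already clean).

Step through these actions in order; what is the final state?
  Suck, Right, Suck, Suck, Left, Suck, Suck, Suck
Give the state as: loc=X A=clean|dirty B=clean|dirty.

loc=A A=clean B=clean

step 1/8 (Suck): loc=A A=clean B=dirty
step 2/8 (Right): loc=B A=clean B=dirty
step 3/8 (Suck): loc=B A=clean B=clean
step 4/8 (Suck): loc=B A=clean B=clean
step 5/8 (Left): loc=A A=clean B=clean
step 6/8 (Suck): loc=A A=clean B=clean
step 7/8 (Suck): loc=A A=clean B=clean
step 8/8 (Suck): loc=A A=clean B=clean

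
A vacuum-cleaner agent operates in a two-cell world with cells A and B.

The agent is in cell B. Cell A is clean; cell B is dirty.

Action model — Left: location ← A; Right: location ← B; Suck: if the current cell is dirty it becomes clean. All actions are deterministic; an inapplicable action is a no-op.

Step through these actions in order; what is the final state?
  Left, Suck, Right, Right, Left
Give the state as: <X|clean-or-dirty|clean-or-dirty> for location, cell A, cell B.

[1] after Left: <A|clean|dirty>
[2] after Suck: <A|clean|dirty>
[3] after Right: <B|clean|dirty>
[4] after Right: <B|clean|dirty>
[5] after Left: <A|clean|dirty>

<A|clean|dirty>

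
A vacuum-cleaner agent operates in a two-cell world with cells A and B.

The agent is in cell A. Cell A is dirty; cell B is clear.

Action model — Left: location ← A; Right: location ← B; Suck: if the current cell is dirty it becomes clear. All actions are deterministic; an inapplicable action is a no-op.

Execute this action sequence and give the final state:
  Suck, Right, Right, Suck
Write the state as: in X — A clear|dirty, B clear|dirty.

1. Suck → in A — A clear, B clear
2. Right → in B — A clear, B clear
3. Right → in B — A clear, B clear
4. Suck → in B — A clear, B clear

in B — A clear, B clear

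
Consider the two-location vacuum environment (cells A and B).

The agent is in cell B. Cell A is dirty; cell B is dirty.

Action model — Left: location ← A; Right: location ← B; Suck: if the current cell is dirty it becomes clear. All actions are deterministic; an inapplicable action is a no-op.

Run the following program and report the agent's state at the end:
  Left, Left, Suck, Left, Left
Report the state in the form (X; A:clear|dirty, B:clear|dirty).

(A; A:clear, B:dirty)

step 1/5 (Left): (A; A:dirty, B:dirty)
step 2/5 (Left): (A; A:dirty, B:dirty)
step 3/5 (Suck): (A; A:clear, B:dirty)
step 4/5 (Left): (A; A:clear, B:dirty)
step 5/5 (Left): (A; A:clear, B:dirty)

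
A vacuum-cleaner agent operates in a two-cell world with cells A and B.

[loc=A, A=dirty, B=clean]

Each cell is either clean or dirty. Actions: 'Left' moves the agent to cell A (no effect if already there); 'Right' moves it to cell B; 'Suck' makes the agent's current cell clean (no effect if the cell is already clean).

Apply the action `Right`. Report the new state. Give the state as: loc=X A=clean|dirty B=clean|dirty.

start: loc=A A=dirty B=clean
step 1/1 (Right): loc=B A=dirty B=clean

loc=B A=dirty B=clean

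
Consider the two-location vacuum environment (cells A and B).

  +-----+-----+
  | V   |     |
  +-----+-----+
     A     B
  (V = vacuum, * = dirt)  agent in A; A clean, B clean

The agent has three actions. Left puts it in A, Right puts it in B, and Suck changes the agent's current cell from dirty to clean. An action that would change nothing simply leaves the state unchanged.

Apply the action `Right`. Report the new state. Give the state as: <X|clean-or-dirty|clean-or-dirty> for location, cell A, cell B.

<B|clean|clean>

start: <A|clean|clean>
1) do Right; now <B|clean|clean>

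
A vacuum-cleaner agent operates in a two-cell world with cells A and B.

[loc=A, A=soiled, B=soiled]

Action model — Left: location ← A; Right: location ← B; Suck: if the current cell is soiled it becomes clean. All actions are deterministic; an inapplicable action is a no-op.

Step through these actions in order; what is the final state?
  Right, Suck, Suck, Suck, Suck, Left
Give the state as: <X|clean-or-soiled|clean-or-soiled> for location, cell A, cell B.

<A|soiled|clean>

t=1 Right ⇒ <B|soiled|soiled>
t=2 Suck ⇒ <B|soiled|clean>
t=3 Suck ⇒ <B|soiled|clean>
t=4 Suck ⇒ <B|soiled|clean>
t=5 Suck ⇒ <B|soiled|clean>
t=6 Left ⇒ <A|soiled|clean>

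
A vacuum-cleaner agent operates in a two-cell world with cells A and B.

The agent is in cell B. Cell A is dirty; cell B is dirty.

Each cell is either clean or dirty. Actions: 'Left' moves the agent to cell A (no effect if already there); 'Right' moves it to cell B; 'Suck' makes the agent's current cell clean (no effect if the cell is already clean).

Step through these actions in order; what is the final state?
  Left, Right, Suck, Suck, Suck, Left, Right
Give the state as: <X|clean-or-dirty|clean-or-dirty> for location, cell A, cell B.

1) do Left; now <A|dirty|dirty>
2) do Right; now <B|dirty|dirty>
3) do Suck; now <B|dirty|clean>
4) do Suck; now <B|dirty|clean>
5) do Suck; now <B|dirty|clean>
6) do Left; now <A|dirty|clean>
7) do Right; now <B|dirty|clean>

<B|dirty|clean>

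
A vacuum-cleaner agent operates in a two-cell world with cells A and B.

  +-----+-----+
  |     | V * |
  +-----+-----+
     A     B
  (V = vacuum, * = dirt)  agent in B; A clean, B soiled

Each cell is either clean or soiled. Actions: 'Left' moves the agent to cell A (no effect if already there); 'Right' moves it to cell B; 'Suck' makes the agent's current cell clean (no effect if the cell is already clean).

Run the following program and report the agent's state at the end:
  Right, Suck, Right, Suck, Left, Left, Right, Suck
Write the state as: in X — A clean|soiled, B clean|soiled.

in B — A clean, B clean

1) do Right; now in B — A clean, B soiled
2) do Suck; now in B — A clean, B clean
3) do Right; now in B — A clean, B clean
4) do Suck; now in B — A clean, B clean
5) do Left; now in A — A clean, B clean
6) do Left; now in A — A clean, B clean
7) do Right; now in B — A clean, B clean
8) do Suck; now in B — A clean, B clean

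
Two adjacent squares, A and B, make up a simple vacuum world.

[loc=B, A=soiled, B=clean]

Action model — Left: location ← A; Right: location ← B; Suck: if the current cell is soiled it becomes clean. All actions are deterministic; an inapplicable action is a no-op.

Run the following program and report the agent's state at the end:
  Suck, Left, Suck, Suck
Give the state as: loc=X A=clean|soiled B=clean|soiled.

t=1 Suck ⇒ loc=B A=soiled B=clean
t=2 Left ⇒ loc=A A=soiled B=clean
t=3 Suck ⇒ loc=A A=clean B=clean
t=4 Suck ⇒ loc=A A=clean B=clean

loc=A A=clean B=clean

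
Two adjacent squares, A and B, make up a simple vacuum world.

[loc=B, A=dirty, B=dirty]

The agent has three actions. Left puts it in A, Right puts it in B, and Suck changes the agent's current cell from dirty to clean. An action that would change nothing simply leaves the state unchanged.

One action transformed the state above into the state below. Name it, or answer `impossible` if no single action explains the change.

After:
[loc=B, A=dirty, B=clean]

try  Left: <A|dirty|dirty>
try Right: <B|dirty|dirty>
try  Suck: <B|dirty|clean>  ← match

Suck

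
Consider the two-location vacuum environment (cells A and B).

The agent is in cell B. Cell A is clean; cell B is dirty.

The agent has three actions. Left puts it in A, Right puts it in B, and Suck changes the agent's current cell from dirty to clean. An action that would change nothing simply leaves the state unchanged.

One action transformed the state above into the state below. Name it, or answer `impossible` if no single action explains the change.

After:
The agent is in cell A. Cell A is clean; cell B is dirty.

Left

try  Left: loc=A A=clean B=dirty  ← match
try Right: loc=B A=clean B=dirty
try  Suck: loc=B A=clean B=clean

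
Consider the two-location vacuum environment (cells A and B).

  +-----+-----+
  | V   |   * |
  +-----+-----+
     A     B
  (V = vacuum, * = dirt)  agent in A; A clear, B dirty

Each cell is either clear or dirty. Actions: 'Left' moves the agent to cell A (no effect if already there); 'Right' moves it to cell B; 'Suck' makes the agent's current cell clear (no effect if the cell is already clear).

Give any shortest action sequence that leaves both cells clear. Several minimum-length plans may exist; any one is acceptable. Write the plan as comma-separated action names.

[1] after Right: (B; A:clear, B:dirty)
[2] after Suck: (B; A:clear, B:clear)
min 2: go B then Suck

Right, Suck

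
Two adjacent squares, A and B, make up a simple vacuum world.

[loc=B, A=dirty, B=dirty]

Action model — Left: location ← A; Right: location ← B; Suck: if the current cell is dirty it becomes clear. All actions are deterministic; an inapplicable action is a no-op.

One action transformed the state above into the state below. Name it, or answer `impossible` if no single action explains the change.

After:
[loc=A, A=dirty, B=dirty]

try  Left: in A — A dirty, B dirty  ← match
try Right: in B — A dirty, B dirty
try  Suck: in B — A dirty, B clear

Left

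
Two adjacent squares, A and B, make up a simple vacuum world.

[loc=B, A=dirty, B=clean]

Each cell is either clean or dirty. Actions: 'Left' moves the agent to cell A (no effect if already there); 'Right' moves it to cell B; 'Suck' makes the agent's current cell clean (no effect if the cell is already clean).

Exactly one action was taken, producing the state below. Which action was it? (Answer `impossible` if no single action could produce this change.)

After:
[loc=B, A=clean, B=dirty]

impossible

try  Left: loc=A A=dirty B=clean
try Right: loc=B A=dirty B=clean
try  Suck: loc=B A=dirty B=clean
no single action produces the after-state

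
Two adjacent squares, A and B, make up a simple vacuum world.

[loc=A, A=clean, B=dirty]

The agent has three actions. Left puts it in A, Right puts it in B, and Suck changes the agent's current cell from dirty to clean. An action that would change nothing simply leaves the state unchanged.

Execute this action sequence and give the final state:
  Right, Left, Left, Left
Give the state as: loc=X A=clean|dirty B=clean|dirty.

loc=A A=clean B=dirty

1) do Right; now loc=B A=clean B=dirty
2) do Left; now loc=A A=clean B=dirty
3) do Left; now loc=A A=clean B=dirty
4) do Left; now loc=A A=clean B=dirty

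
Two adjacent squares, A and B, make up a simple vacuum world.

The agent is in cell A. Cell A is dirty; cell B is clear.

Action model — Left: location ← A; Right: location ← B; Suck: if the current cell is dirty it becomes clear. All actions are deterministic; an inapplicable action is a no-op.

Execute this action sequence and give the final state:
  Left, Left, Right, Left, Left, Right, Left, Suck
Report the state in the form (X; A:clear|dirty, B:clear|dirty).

(A; A:clear, B:clear)

t=1 Left ⇒ (A; A:dirty, B:clear)
t=2 Left ⇒ (A; A:dirty, B:clear)
t=3 Right ⇒ (B; A:dirty, B:clear)
t=4 Left ⇒ (A; A:dirty, B:clear)
t=5 Left ⇒ (A; A:dirty, B:clear)
t=6 Right ⇒ (B; A:dirty, B:clear)
t=7 Left ⇒ (A; A:dirty, B:clear)
t=8 Suck ⇒ (A; A:clear, B:clear)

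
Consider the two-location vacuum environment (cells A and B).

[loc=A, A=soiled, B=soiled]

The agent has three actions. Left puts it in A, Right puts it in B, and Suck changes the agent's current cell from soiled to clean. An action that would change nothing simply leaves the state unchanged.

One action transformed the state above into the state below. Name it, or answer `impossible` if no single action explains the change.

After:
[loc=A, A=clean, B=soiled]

Suck

try  Left: <A|soiled|soiled>
try Right: <B|soiled|soiled>
try  Suck: <A|clean|soiled>  ← match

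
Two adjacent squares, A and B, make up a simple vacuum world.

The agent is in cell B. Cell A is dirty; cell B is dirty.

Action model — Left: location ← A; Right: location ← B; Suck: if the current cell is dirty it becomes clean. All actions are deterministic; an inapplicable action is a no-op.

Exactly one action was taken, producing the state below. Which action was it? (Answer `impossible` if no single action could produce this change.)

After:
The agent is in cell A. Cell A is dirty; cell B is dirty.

Left

try  Left: <A|dirty|dirty>  ← match
try Right: <B|dirty|dirty>
try  Suck: <B|dirty|clean>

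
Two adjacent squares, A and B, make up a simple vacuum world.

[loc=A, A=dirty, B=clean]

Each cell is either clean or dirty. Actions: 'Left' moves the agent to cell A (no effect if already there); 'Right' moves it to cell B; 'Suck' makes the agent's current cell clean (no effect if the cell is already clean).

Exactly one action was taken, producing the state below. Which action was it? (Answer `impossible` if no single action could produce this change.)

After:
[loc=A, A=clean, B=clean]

Suck

try  Left: (A; A:dirty, B:clean)
try Right: (B; A:dirty, B:clean)
try  Suck: (A; A:clean, B:clean)  ← match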